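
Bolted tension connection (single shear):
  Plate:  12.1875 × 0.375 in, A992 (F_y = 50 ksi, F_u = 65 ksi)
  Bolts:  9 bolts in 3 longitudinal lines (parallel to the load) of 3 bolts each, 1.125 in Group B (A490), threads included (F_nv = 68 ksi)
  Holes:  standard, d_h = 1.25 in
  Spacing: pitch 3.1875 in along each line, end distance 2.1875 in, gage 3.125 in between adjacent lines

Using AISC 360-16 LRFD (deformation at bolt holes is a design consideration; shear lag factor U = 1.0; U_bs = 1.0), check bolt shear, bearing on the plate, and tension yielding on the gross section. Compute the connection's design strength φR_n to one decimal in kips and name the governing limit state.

205.7 kips (gross-section yield governs)

Bolt shear: A_b = π(1.125)²/4 = 0.99402 in². φR_n = 0.75 × 68 × 0.99402 × 9 × 1 = 456.3 kips.
Bearing (0.375 in plate, F_u = 65 ksi): end bolts L_c = 2.1875 − 1.25/2 = 1.5625, R_n = min(1.2×1.5625×0.375×65, 2.4×1.125×0.375×65) = 45.703 kips/bolt; interior L_c = 3.1875 − 1.25 = 1.9375, R_n = 56.672 kips/bolt. φR_n = 0.75 × (3×45.703 + 6×56.672) = 357.9 kips.
Tension yield (gross): A_g = 12.1875×0.375 = 4.5703 in². φR_n = 0.90 × 50 × 4.5703 = 205.7 kips.
Governing: min(456.3, 357.9, 205.7) = 205.7 kips → gross-section yield.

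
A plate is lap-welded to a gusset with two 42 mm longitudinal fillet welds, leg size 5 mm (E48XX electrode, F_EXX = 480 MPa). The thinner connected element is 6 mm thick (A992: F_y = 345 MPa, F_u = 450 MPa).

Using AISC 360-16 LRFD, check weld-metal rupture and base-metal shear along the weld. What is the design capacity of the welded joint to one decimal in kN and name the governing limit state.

64.1 kN (weld metal governs)

Weld metal: throat = 0.707×5 = 3.535 mm, L = 2×42 = 84 mm. φR_n = 0.75 × 0.6 × 480 × 3.535 × 84 = 64.1 kN.
Base metal shear (6 mm plate): yield φR_n = 1.0×0.6×345×6×84 = 104.3 kN; rupture φR_n = 0.75×0.6×450×6×84 = 102.1 kN; take 102.1 kN (rupture).
Governing: min(64.1, 102.1) = 64.1 kN → weld metal.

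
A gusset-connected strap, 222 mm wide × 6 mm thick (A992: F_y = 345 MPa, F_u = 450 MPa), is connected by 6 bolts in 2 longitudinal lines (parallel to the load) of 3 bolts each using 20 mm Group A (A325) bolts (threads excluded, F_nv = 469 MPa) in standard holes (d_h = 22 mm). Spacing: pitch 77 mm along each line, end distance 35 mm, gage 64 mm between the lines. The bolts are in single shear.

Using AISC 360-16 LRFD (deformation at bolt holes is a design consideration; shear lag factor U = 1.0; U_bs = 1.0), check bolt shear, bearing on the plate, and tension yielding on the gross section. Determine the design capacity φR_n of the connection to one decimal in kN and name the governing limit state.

413.6 kN (gross-section yield governs)

Bolt shear: A_b = π(20)²/4 = 314.16 mm². φR_n = 0.75 × 469 × 314.16 × 6 × 1 = 663.0 kN.
Bearing (6 mm plate, F_u = 450 MPa): end bolts L_c = 35 − 22/2 = 24, R_n = min(1.2×24×6×450, 2.4×20×6×450) = 77.76 kN/bolt; interior L_c = 77 − 22 = 55, R_n = 129.6 kN/bolt. φR_n = 0.75 × (2×77.76 + 4×129.6) = 505.4 kN.
Tension yield (gross): A_g = 222×6 = 1332 mm². φR_n = 0.90 × 345 × 1332 = 413.6 kN.
Governing: min(663.0, 505.4, 413.6) = 413.6 kN → gross-section yield.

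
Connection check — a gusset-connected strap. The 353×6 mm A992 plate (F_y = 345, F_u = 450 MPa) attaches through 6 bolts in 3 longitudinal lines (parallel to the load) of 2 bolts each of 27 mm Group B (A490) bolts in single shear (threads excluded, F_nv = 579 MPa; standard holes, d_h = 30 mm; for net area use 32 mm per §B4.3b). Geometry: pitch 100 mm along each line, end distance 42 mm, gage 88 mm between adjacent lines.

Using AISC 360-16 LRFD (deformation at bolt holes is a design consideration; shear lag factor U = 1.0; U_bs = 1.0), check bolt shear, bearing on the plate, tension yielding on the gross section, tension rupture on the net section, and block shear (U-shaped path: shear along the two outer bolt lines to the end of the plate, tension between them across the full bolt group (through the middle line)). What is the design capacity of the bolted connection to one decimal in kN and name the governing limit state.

455.2 kN (block shear governs)

Bolt shear: A_b = π(27)²/4 = 572.56 mm². φR_n = 0.75 × 579 × 572.56 × 6 × 1 = 1491.8 kN.
Bearing (6 mm plate, F_u = 450 MPa): end bolts L_c = 42 − 30/2 = 27, R_n = min(1.2×27×6×450, 2.4×27×6×450) = 87.48 kN/bolt; interior L_c = 100 − 30 = 70, R_n = 174.96 kN/bolt. φR_n = 0.75 × (3×87.48 + 3×174.96) = 590.5 kN.
Tension yield (gross): A_g = 353×6 = 2118 mm². φR_n = 0.90 × 345 × 2118 = 657.6 kN.
Tension rupture (net): A_n = (353 − 3×32)×6 = 1542 mm² (U = 1.0, A_e = A_n). φR_n = 0.75 × 450 × 1542 = 520.4 kN.
Block shear: shear path 2×[42+1×100] = 2×142 mm, A_gv = 1704, A_nv = 2×(142 − 1.5×32)×6 = 1128 mm²; tension across gage: (176 − 2×32)×6 = 672 mm². R_n = min(0.6×450×1128, 0.6×345×1704) + 1.0×450×672 = min(304.56, 352.73) + 302.4 = 606.96 kN. φR_n = 0.75 × 606.96 = 455.2 kN.
Governing: min(1491.8, 590.5, 657.6, 520.4, 455.2) = 455.2 kN → block shear.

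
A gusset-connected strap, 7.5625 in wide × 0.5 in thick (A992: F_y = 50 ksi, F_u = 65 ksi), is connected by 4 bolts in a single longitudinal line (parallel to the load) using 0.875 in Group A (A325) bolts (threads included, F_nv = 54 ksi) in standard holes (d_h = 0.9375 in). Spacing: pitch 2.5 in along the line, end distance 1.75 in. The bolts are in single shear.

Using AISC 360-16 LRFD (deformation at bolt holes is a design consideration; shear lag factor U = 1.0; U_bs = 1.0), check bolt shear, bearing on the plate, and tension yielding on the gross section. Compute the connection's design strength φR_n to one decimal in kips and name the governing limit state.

97.4 kips (bolt shear governs)

Bolt shear: A_b = π(0.875)²/4 = 0.60132 in². φR_n = 0.75 × 54 × 0.60132 × 4 × 1 = 97.4 kips.
Bearing (0.5 in plate, F_u = 65 ksi): end bolts L_c = 1.75 − 0.9375/2 = 1.28125, R_n = min(1.2×1.28125×0.5×65, 2.4×0.875×0.5×65) = 49.969 kips/bolt; interior L_c = 2.5 − 0.9375 = 1.5625, R_n = 60.938 kips/bolt. φR_n = 0.75 × (1×49.969 + 3×60.938) = 174.6 kips.
Tension yield (gross): A_g = 7.5625×0.5 = 3.7813 in². φR_n = 0.90 × 50 × 3.7813 = 170.2 kips.
Governing: min(97.4, 174.6, 170.2) = 97.4 kips → bolt shear.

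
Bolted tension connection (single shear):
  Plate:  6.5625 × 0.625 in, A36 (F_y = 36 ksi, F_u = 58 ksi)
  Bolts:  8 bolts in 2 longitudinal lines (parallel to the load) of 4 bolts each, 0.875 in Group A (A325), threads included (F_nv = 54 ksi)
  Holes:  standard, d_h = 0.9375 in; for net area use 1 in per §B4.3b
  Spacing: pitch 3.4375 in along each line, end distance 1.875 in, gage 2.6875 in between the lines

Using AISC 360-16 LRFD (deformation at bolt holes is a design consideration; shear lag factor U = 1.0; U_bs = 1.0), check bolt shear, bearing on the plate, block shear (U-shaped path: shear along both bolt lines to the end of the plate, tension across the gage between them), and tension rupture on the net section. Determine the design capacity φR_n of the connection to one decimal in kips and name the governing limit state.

124.0 kips (net-section rupture governs)

Bolt shear: A_b = π(0.875)²/4 = 0.60132 in². φR_n = 0.75 × 54 × 0.60132 × 8 × 1 = 194.8 kips.
Bearing (0.625 in plate, F_u = 58 ksi): end bolts L_c = 1.875 − 0.9375/2 = 1.40625, R_n = min(1.2×1.40625×0.625×58, 2.4×0.875×0.625×58) = 61.172 kips/bolt; interior L_c = 3.4375 − 0.9375 = 2.5, R_n = 76.125 kips/bolt. φR_n = 0.75 × (2×61.172 + 6×76.125) = 434.3 kips.
Block shear: shear path 2×[1.875+3×3.4375] = 2×12.1875 in, A_gv = 15.234, A_nv = 2×(12.1875 − 3.5×1)×0.625 = 10.859 in²; tension across gage: (2.6875 − 1×1)×0.625 = 1.0547 in². R_n = min(0.6×58×10.859, 0.6×36×15.234) + 1.0×58×1.0547 = min(377.89, 329.05) + 61.173 = 390.22 kips. φR_n = 0.75 × 390.22 = 292.7 kips.
Tension rupture (net): A_n = (6.5625 − 2×1)×0.625 = 2.8516 in² (U = 1.0, A_e = A_n). φR_n = 0.75 × 58 × 2.8516 = 124.0 kips.
Governing: min(194.8, 434.3, 292.7, 124.0) = 124.0 kips → net-section rupture.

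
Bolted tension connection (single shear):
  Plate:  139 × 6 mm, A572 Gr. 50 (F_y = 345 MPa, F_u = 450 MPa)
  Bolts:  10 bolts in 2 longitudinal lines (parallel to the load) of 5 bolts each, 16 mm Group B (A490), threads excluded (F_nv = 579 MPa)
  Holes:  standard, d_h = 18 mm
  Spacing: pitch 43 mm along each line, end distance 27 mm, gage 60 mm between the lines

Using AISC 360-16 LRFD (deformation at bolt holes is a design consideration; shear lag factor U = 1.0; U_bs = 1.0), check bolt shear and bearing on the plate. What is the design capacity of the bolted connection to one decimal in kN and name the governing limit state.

Bolt shear: A_b = π(16)²/4 = 201.06 mm². φR_n = 0.75 × 579 × 201.06 × 10 × 1 = 873.1 kN.
Bearing (6 mm plate, F_u = 450 MPa): end bolts L_c = 27 − 18/2 = 18, R_n = min(1.2×18×6×450, 2.4×16×6×450) = 58.32 kN/bolt; interior L_c = 43 − 18 = 25, R_n = 81 kN/bolt. φR_n = 0.75 × (2×58.32 + 8×81) = 573.5 kN.
Governing: min(873.1, 573.5) = 573.5 kN → bearing.

573.5 kN (bearing governs)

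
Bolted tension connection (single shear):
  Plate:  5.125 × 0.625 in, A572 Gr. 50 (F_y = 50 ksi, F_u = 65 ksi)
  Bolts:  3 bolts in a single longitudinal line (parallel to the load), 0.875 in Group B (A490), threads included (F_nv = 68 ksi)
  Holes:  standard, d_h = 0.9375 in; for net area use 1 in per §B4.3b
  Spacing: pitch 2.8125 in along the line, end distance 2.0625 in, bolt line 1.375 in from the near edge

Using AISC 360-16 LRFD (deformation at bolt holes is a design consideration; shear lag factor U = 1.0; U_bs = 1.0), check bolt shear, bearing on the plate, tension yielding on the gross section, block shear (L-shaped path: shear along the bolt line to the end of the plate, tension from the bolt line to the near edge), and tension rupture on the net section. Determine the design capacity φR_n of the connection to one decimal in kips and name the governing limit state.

92.0 kips (bolt shear governs)

Bolt shear: A_b = π(0.875)²/4 = 0.60132 in². φR_n = 0.75 × 68 × 0.60132 × 3 × 1 = 92.0 kips.
Bearing (0.625 in plate, F_u = 65 ksi): end bolts L_c = 2.0625 − 0.9375/2 = 1.59375, R_n = min(1.2×1.59375×0.625×65, 2.4×0.875×0.625×65) = 77.695 kips/bolt; interior L_c = 2.8125 − 0.9375 = 1.875, R_n = 85.313 kips/bolt. φR_n = 0.75 × (1×77.695 + 2×85.313) = 186.2 kips.
Tension yield (gross): A_g = 5.125×0.625 = 3.2031 in². φR_n = 0.90 × 50 × 3.2031 = 144.1 kips.
Block shear: shear path 1×[2.0625+2×2.8125] = 1×7.6875 in, A_gv = 4.8047, A_nv = 1×(7.6875 − 2.5×1)×0.625 = 3.2422 in²; tension to near edge: (1.375 − 0.5×1)×0.625 = 0.54688 in². R_n = min(0.6×65×3.2422, 0.6×50×4.8047) + 1.0×65×0.54688 = min(126.45, 144.14) + 35.547 = 162 kips. φR_n = 0.75 × 162 = 121.5 kips.
Tension rupture (net): A_n = (5.125 − 1×1)×0.625 = 2.5781 in² (U = 1.0, A_e = A_n). φR_n = 0.75 × 65 × 2.5781 = 125.7 kips.
Governing: min(92.0, 186.2, 144.1, 121.5, 125.7) = 92.0 kips → bolt shear.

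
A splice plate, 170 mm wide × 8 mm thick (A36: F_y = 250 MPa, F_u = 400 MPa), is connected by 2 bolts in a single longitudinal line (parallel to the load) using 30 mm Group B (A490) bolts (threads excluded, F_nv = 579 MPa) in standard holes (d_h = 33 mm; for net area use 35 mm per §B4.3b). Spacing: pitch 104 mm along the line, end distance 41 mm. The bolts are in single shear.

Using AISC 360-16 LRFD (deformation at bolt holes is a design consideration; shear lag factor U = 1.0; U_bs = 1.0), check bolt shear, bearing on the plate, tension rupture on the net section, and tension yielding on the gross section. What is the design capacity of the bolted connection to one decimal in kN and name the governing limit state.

Bolt shear: A_b = π(30)²/4 = 706.86 mm². φR_n = 0.75 × 579 × 706.86 × 2 × 1 = 613.9 kN.
Bearing (8 mm plate, F_u = 400 MPa): end bolts L_c = 41 − 33/2 = 24.5, R_n = min(1.2×24.5×8×400, 2.4×30×8×400) = 94.08 kN/bolt; interior L_c = 104 − 33 = 71, R_n = 230.4 kN/bolt. φR_n = 0.75 × (1×94.08 + 1×230.4) = 243.4 kN.
Tension rupture (net): A_n = (170 − 1×35)×8 = 1080 mm² (U = 1.0, A_e = A_n). φR_n = 0.75 × 400 × 1080 = 324.0 kN.
Tension yield (gross): A_g = 170×8 = 1360 mm². φR_n = 0.90 × 250 × 1360 = 306.0 kN.
Governing: min(613.9, 243.4, 324.0, 306.0) = 243.4 kN → bearing.

243.4 kN (bearing governs)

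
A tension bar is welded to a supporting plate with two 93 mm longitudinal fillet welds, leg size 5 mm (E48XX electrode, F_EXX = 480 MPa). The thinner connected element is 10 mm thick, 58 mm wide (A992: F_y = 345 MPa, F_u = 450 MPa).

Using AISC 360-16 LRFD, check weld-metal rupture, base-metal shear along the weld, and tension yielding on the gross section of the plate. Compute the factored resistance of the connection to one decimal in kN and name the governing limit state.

Weld metal: throat = 0.707×5 = 3.535 mm, L = 2×93 = 186 mm. φR_n = 0.75 × 0.6 × 480 × 3.535 × 186 = 142.0 kN.
Base metal shear (10 mm plate): yield φR_n = 1.0×0.6×345×10×186 = 385.0 kN; rupture φR_n = 0.75×0.6×450×10×186 = 376.7 kN; take 376.7 kN (rupture).
Tension yield (gross): A_g = 58×10 = 580 mm². φR_n = 0.90 × 345 × 580 = 180.1 kN.
Governing: min(142.0, 376.7, 180.1) = 142.0 kN → weld metal.

142.0 kN (weld metal governs)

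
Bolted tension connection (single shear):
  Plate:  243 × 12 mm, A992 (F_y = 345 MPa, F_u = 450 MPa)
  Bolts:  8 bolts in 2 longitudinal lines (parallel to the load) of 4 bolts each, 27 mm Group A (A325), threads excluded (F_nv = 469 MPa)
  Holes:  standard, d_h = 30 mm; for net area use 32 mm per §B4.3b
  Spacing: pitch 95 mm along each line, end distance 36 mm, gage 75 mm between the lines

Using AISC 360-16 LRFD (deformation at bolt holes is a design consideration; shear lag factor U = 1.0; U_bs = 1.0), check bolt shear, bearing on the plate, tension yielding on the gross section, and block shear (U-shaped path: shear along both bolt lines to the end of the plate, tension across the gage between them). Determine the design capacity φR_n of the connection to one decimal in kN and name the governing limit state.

905.4 kN (gross-section yield governs)

Bolt shear: A_b = π(27)²/4 = 572.56 mm². φR_n = 0.75 × 469 × 572.56 × 8 × 1 = 1611.2 kN.
Bearing (12 mm plate, F_u = 450 MPa): end bolts L_c = 36 − 30/2 = 21, R_n = min(1.2×21×12×450, 2.4×27×12×450) = 136.08 kN/bolt; interior L_c = 95 − 30 = 65, R_n = 349.92 kN/bolt. φR_n = 0.75 × (2×136.08 + 6×349.92) = 1778.8 kN.
Tension yield (gross): A_g = 243×12 = 2916 mm². φR_n = 0.90 × 345 × 2916 = 905.4 kN.
Block shear: shear path 2×[36+3×95] = 2×321 mm, A_gv = 7704, A_nv = 2×(321 − 3.5×32)×12 = 5016 mm²; tension across gage: (75 − 1×32)×12 = 516 mm². R_n = min(0.6×450×5016, 0.6×345×7704) + 1.0×450×516 = min(1354.3, 1594.7) + 232.2 = 1586.5 kN. φR_n = 0.75 × 1586.5 = 1189.9 kN.
Governing: min(1611.2, 1778.8, 905.4, 1189.9) = 905.4 kN → gross-section yield.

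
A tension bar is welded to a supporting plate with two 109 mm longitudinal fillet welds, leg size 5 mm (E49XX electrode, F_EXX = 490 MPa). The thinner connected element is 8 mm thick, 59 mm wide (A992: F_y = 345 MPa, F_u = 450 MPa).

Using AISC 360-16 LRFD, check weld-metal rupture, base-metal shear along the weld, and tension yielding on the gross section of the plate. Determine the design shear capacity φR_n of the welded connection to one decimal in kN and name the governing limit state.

146.6 kN (gross-section yield governs)

Weld metal: throat = 0.707×5 = 3.535 mm, L = 2×109 = 218 mm. φR_n = 0.75 × 0.6 × 490 × 3.535 × 218 = 169.9 kN.
Base metal shear (8 mm plate): yield φR_n = 1.0×0.6×345×8×218 = 361.0 kN; rupture φR_n = 0.75×0.6×450×8×218 = 353.2 kN; take 353.2 kN (rupture).
Tension yield (gross): A_g = 59×8 = 472 mm². φR_n = 0.90 × 345 × 472 = 146.6 kN.
Governing: min(169.9, 353.2, 146.6) = 146.6 kN → gross-section yield.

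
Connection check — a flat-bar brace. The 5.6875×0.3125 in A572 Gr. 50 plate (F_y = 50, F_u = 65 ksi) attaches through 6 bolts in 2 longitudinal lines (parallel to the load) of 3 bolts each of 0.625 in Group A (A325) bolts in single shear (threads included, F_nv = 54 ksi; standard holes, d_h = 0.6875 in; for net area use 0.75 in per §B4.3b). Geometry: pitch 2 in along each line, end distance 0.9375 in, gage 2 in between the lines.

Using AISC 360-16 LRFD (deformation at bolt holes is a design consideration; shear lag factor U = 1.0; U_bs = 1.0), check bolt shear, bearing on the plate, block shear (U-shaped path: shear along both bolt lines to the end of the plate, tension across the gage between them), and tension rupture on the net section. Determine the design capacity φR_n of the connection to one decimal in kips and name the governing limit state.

63.8 kips (net-section rupture governs)

Bolt shear: A_b = π(0.625)²/4 = 0.3068 in². φR_n = 0.75 × 54 × 0.3068 × 6 × 1 = 74.6 kips.
Bearing (0.3125 in plate, F_u = 65 ksi): end bolts L_c = 0.9375 − 0.6875/2 = 0.59375, R_n = min(1.2×0.59375×0.3125×65, 2.4×0.625×0.3125×65) = 14.473 kips/bolt; interior L_c = 2 − 0.6875 = 1.3125, R_n = 30.469 kips/bolt. φR_n = 0.75 × (2×14.473 + 4×30.469) = 113.1 kips.
Block shear: shear path 2×[0.9375+2×2] = 2×4.9375 in, A_gv = 3.0859, A_nv = 2×(4.9375 − 2.5×0.75)×0.3125 = 1.9141 in²; tension across gage: (2 − 1×0.75)×0.3125 = 0.39063 in². R_n = min(0.6×65×1.9141, 0.6×50×3.0859) + 1.0×65×0.39063 = min(74.65, 92.577) + 25.391 = 100.04 kips. φR_n = 0.75 × 100.04 = 75.0 kips.
Tension rupture (net): A_n = (5.6875 − 2×0.75)×0.3125 = 1.3086 in² (U = 1.0, A_e = A_n). φR_n = 0.75 × 65 × 1.3086 = 63.8 kips.
Governing: min(74.6, 113.1, 75.0, 63.8) = 63.8 kips → net-section rupture.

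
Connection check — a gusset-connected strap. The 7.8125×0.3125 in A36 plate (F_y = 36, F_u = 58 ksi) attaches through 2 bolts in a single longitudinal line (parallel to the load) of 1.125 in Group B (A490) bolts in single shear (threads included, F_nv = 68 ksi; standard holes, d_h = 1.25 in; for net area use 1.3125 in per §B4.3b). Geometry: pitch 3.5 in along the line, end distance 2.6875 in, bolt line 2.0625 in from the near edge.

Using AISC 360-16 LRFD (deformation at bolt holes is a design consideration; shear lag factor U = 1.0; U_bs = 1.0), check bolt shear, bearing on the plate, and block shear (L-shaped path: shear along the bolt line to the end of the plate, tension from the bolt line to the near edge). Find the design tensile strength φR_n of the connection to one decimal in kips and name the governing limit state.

50.4 kips (block shear governs)

Bolt shear: A_b = π(1.125)²/4 = 0.99402 in². φR_n = 0.75 × 68 × 0.99402 × 2 × 1 = 101.4 kips.
Bearing (0.3125 in plate, F_u = 58 ksi): end bolts L_c = 2.6875 − 1.25/2 = 2.0625, R_n = min(1.2×2.0625×0.3125×58, 2.4×1.125×0.3125×58) = 44.859 kips/bolt; interior L_c = 3.5 − 1.25 = 2.25, R_n = 48.938 kips/bolt. φR_n = 0.75 × (1×44.859 + 1×48.938) = 70.3 kips.
Block shear: shear path 1×[2.6875+1×3.5] = 1×6.1875 in, A_gv = 1.9336, A_nv = 1×(6.1875 − 1.5×1.3125)×0.3125 = 1.3184 in²; tension to near edge: (2.0625 − 0.5×1.3125)×0.3125 = 0.43945 in². R_n = min(0.6×58×1.3184, 0.6×36×1.9336) + 1.0×58×0.43945 = min(45.88, 41.766) + 25.488 = 67.254 kips. φR_n = 0.75 × 67.254 = 50.4 kips.
Governing: min(101.4, 70.3, 50.4) = 50.4 kips → block shear.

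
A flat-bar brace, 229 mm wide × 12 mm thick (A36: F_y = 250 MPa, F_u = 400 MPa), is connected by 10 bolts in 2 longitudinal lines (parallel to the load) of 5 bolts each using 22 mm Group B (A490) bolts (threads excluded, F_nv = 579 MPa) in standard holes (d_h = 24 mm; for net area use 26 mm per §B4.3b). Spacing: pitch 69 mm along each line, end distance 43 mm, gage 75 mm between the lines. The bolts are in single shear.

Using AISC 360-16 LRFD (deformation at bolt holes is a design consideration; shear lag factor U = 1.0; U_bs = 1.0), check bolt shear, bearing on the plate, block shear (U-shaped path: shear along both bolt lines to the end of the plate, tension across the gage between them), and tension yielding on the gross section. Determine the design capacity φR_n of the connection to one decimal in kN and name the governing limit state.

Bolt shear: A_b = π(22)²/4 = 380.13 mm². φR_n = 0.75 × 579 × 380.13 × 10 × 1 = 1650.7 kN.
Bearing (12 mm plate, F_u = 400 MPa): end bolts L_c = 43 − 24/2 = 31, R_n = min(1.2×31×12×400, 2.4×22×12×400) = 178.56 kN/bolt; interior L_c = 69 − 24 = 45, R_n = 253.44 kN/bolt. φR_n = 0.75 × (2×178.56 + 8×253.44) = 1788.5 kN.
Block shear: shear path 2×[43+4×69] = 2×319 mm, A_gv = 7656, A_nv = 2×(319 − 4.5×26)×12 = 4848 mm²; tension across gage: (75 − 1×26)×12 = 588 mm². R_n = min(0.6×400×4848, 0.6×250×7656) + 1.0×400×588 = min(1163.5, 1148.4) + 235.2 = 1383.6 kN. φR_n = 0.75 × 1383.6 = 1037.7 kN.
Tension yield (gross): A_g = 229×12 = 2748 mm². φR_n = 0.90 × 250 × 2748 = 618.3 kN.
Governing: min(1650.7, 1788.5, 1037.7, 618.3) = 618.3 kN → gross-section yield.

618.3 kN (gross-section yield governs)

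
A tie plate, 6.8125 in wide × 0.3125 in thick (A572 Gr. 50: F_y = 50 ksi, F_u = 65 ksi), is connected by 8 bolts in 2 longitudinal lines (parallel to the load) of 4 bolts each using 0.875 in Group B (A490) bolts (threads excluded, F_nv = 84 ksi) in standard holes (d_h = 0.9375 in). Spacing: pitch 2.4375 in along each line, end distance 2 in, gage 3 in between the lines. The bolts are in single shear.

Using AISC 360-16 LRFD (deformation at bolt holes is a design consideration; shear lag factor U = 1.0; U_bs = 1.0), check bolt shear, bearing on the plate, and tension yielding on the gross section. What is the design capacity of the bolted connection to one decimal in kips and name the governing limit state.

Bolt shear: A_b = π(0.875)²/4 = 0.60132 in². φR_n = 0.75 × 84 × 0.60132 × 8 × 1 = 303.1 kips.
Bearing (0.3125 in plate, F_u = 65 ksi): end bolts L_c = 2 − 0.9375/2 = 1.53125, R_n = min(1.2×1.53125×0.3125×65, 2.4×0.875×0.3125×65) = 37.324 kips/bolt; interior L_c = 2.4375 − 0.9375 = 1.5, R_n = 36.563 kips/bolt. φR_n = 0.75 × (2×37.324 + 6×36.563) = 220.5 kips.
Tension yield (gross): A_g = 6.8125×0.3125 = 2.1289 in². φR_n = 0.90 × 50 × 2.1289 = 95.8 kips.
Governing: min(303.1, 220.5, 95.8) = 95.8 kips → gross-section yield.

95.8 kips (gross-section yield governs)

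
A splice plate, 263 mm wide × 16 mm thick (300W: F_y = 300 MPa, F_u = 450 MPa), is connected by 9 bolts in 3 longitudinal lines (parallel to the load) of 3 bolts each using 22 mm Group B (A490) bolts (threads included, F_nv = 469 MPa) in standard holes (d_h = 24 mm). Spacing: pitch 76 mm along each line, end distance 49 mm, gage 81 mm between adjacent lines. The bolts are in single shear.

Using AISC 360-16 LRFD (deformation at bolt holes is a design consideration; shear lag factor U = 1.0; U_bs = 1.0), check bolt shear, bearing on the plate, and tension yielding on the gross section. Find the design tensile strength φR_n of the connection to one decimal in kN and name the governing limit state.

Bolt shear: A_b = π(22)²/4 = 380.13 mm². φR_n = 0.75 × 469 × 380.13 × 9 × 1 = 1203.4 kN.
Bearing (16 mm plate, F_u = 450 MPa): end bolts L_c = 49 − 24/2 = 37, R_n = min(1.2×37×16×450, 2.4×22×16×450) = 319.68 kN/bolt; interior L_c = 76 − 24 = 52, R_n = 380.16 kN/bolt. φR_n = 0.75 × (3×319.68 + 6×380.16) = 2430.0 kN.
Tension yield (gross): A_g = 263×16 = 4208 mm². φR_n = 0.90 × 300 × 4208 = 1136.2 kN.
Governing: min(1203.4, 2430.0, 1136.2) = 1136.2 kN → gross-section yield.

1136.2 kN (gross-section yield governs)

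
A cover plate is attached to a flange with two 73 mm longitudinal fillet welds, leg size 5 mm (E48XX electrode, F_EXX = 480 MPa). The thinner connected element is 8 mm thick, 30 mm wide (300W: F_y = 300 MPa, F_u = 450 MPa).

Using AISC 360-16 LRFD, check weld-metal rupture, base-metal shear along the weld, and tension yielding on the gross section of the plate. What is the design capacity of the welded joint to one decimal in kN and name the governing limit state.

64.8 kN (gross-section yield governs)

Weld metal: throat = 0.707×5 = 3.535 mm, L = 2×73 = 146 mm. φR_n = 0.75 × 0.6 × 480 × 3.535 × 146 = 111.5 kN.
Base metal shear (8 mm plate): yield φR_n = 1.0×0.6×300×8×146 = 210.2 kN; rupture φR_n = 0.75×0.6×450×8×146 = 236.5 kN; take 210.2 kN (yield).
Tension yield (gross): A_g = 30×8 = 240 mm². φR_n = 0.90 × 300 × 240 = 64.8 kN.
Governing: min(111.5, 210.2, 64.8) = 64.8 kN → gross-section yield.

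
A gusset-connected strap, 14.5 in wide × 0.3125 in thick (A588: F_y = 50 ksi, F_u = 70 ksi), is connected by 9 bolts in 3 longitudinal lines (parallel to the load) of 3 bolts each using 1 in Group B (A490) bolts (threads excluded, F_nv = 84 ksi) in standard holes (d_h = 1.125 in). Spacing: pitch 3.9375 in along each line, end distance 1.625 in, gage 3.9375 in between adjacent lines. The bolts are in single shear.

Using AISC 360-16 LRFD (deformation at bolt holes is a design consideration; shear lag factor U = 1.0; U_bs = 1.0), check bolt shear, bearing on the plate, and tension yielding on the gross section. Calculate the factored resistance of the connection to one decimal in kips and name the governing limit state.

203.9 kips (gross-section yield governs)

Bolt shear: A_b = π(1)²/4 = 0.7854 in². φR_n = 0.75 × 84 × 0.7854 × 9 × 1 = 445.3 kips.
Bearing (0.3125 in plate, F_u = 70 ksi): end bolts L_c = 1.625 − 1.125/2 = 1.0625, R_n = min(1.2×1.0625×0.3125×70, 2.4×1×0.3125×70) = 27.891 kips/bolt; interior L_c = 3.9375 − 1.125 = 2.8125, R_n = 52.5 kips/bolt. φR_n = 0.75 × (3×27.891 + 6×52.5) = 299.0 kips.
Tension yield (gross): A_g = 14.5×0.3125 = 4.5313 in². φR_n = 0.90 × 50 × 4.5313 = 203.9 kips.
Governing: min(445.3, 299.0, 203.9) = 203.9 kips → gross-section yield.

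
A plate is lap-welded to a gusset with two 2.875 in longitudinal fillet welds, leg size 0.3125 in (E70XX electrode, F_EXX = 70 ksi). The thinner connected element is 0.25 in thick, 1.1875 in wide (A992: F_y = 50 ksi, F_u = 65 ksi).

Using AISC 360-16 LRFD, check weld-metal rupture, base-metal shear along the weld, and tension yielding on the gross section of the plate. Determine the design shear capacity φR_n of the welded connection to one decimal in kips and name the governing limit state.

13.4 kips (gross-section yield governs)

Weld metal: throat = 0.707×0.3125 = 0.22094 in, L = 2×2.875 = 5.75 in. φR_n = 0.75 × 0.6 × 70 × 0.22094 × 5.75 = 40.0 kips.
Base metal shear (0.25 in plate): yield φR_n = 1.0×0.6×50×0.25×5.75 = 43.1 kips; rupture φR_n = 0.75×0.6×65×0.25×5.75 = 42.0 kips; take 42.0 kips (rupture).
Tension yield (gross): A_g = 1.1875×0.25 = 0.29688 in². φR_n = 0.90 × 50 × 0.29688 = 13.4 kips.
Governing: min(40.0, 42.0, 13.4) = 13.4 kips → gross-section yield.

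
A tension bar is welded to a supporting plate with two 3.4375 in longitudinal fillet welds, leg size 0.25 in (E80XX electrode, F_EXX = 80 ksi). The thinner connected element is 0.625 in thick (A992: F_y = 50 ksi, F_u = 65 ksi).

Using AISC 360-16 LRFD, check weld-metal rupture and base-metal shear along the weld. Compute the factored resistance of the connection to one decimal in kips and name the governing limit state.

Weld metal: throat = 0.707×0.25 = 0.17675 in, L = 2×3.4375 = 6.875 in. φR_n = 0.75 × 0.6 × 80 × 0.17675 × 6.875 = 43.7 kips.
Base metal shear (0.625 in plate): yield φR_n = 1.0×0.6×50×0.625×6.875 = 128.9 kips; rupture φR_n = 0.75×0.6×65×0.625×6.875 = 125.7 kips; take 125.7 kips (rupture).
Governing: min(43.7, 125.7) = 43.7 kips → weld metal.

43.7 kips (weld metal governs)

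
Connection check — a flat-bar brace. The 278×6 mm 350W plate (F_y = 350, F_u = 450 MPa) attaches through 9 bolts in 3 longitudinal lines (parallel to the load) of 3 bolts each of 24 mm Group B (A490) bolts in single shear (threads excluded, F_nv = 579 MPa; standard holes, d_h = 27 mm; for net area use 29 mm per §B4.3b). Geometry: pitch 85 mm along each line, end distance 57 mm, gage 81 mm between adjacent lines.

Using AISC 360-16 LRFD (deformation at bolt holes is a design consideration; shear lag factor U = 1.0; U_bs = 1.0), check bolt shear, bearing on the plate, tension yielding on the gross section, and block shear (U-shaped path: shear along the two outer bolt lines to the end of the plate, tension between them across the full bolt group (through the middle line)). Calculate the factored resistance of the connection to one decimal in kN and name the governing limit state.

Bolt shear: A_b = π(24)²/4 = 452.39 mm². φR_n = 0.75 × 579 × 452.39 × 9 × 1 = 1768.1 kN.
Bearing (6 mm plate, F_u = 450 MPa): end bolts L_c = 57 − 27/2 = 43.5, R_n = min(1.2×43.5×6×450, 2.4×24×6×450) = 140.94 kN/bolt; interior L_c = 85 − 27 = 58, R_n = 155.52 kN/bolt. φR_n = 0.75 × (3×140.94 + 6×155.52) = 1017.0 kN.
Tension yield (gross): A_g = 278×6 = 1668 mm². φR_n = 0.90 × 350 × 1668 = 525.4 kN.
Block shear: shear path 2×[57+2×85] = 2×227 mm, A_gv = 2724, A_nv = 2×(227 − 2.5×29)×6 = 1854 mm²; tension across gage: (162 − 2×29)×6 = 624 mm². R_n = min(0.6×450×1854, 0.6×350×2724) + 1.0×450×624 = min(500.58, 572.04) + 280.8 = 781.38 kN. φR_n = 0.75 × 781.38 = 586.0 kN.
Governing: min(1768.1, 1017.0, 525.4, 586.0) = 525.4 kN → gross-section yield.

525.4 kN (gross-section yield governs)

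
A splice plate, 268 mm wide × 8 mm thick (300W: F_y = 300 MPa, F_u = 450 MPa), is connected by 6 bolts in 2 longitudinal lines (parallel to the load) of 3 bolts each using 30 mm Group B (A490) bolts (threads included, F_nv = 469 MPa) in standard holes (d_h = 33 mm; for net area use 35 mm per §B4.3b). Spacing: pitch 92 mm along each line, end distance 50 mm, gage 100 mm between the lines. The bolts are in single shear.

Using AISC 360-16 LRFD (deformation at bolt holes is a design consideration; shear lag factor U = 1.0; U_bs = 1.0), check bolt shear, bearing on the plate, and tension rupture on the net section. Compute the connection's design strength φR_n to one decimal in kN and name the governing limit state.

534.6 kN (net-section rupture governs)

Bolt shear: A_b = π(30)²/4 = 706.86 mm². φR_n = 0.75 × 469 × 706.86 × 6 × 1 = 1491.8 kN.
Bearing (8 mm plate, F_u = 450 MPa): end bolts L_c = 50 − 33/2 = 33.5, R_n = min(1.2×33.5×8×450, 2.4×30×8×450) = 144.72 kN/bolt; interior L_c = 92 − 33 = 59, R_n = 254.88 kN/bolt. φR_n = 0.75 × (2×144.72 + 4×254.88) = 981.7 kN.
Tension rupture (net): A_n = (268 − 2×35)×8 = 1584 mm² (U = 1.0, A_e = A_n). φR_n = 0.75 × 450 × 1584 = 534.6 kN.
Governing: min(1491.8, 981.7, 534.6) = 534.6 kN → net-section rupture.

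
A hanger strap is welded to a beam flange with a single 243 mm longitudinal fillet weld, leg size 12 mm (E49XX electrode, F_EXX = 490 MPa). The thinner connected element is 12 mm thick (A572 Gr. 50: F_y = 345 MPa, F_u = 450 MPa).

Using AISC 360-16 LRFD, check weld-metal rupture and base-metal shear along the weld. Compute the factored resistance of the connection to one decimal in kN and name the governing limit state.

Weld metal: throat = 0.707×12 = 8.484 mm, L = 243 mm. φR_n = 0.75 × 0.6 × 490 × 8.484 × 243 = 454.6 kN.
Base metal shear (12 mm plate): yield φR_n = 1.0×0.6×345×12×243 = 603.6 kN; rupture φR_n = 0.75×0.6×450×12×243 = 590.5 kN; take 590.5 kN (rupture).
Governing: min(454.6, 590.5) = 454.6 kN → weld metal.

454.6 kN (weld metal governs)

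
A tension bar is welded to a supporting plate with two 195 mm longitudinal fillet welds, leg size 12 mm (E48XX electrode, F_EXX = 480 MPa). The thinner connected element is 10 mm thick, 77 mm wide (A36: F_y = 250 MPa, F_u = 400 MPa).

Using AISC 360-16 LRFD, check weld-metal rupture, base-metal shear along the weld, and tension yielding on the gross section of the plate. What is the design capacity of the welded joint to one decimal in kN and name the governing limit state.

Weld metal: throat = 0.707×12 = 8.484 mm, L = 2×195 = 390 mm. φR_n = 0.75 × 0.6 × 480 × 8.484 × 390 = 714.7 kN.
Base metal shear (10 mm plate): yield φR_n = 1.0×0.6×250×10×390 = 585.0 kN; rupture φR_n = 0.75×0.6×400×10×390 = 702.0 kN; take 585.0 kN (yield).
Tension yield (gross): A_g = 77×10 = 770 mm². φR_n = 0.90 × 250 × 770 = 173.3 kN.
Governing: min(714.7, 585.0, 173.3) = 173.3 kN → gross-section yield.

173.3 kN (gross-section yield governs)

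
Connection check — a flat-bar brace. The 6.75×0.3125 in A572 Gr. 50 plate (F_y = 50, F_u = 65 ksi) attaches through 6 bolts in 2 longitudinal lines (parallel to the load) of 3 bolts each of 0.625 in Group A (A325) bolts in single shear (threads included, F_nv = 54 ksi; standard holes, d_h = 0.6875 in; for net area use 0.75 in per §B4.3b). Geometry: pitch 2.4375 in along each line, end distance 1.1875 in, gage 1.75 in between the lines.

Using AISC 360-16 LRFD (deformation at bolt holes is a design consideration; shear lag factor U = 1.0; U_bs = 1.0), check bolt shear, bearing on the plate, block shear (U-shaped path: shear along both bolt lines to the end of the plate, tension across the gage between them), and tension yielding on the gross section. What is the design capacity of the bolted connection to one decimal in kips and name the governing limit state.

Bolt shear: A_b = π(0.625)²/4 = 0.3068 in². φR_n = 0.75 × 54 × 0.3068 × 6 × 1 = 74.6 kips.
Bearing (0.3125 in plate, F_u = 65 ksi): end bolts L_c = 1.1875 − 0.6875/2 = 0.84375, R_n = min(1.2×0.84375×0.3125×65, 2.4×0.625×0.3125×65) = 20.566 kips/bolt; interior L_c = 2.4375 − 0.6875 = 1.75, R_n = 30.469 kips/bolt. φR_n = 0.75 × (2×20.566 + 4×30.469) = 122.3 kips.
Block shear: shear path 2×[1.1875+2×2.4375] = 2×6.0625 in, A_gv = 3.7891, A_nv = 2×(6.0625 − 2.5×0.75)×0.3125 = 2.6172 in²; tension across gage: (1.75 − 1×0.75)×0.3125 = 0.3125 in². R_n = min(0.6×65×2.6172, 0.6×50×3.7891) + 1.0×65×0.3125 = min(102.07, 113.67) + 20.313 = 122.38 kips. φR_n = 0.75 × 122.38 = 91.8 kips.
Tension yield (gross): A_g = 6.75×0.3125 = 2.1094 in². φR_n = 0.90 × 50 × 2.1094 = 94.9 kips.
Governing: min(74.6, 122.3, 91.8, 94.9) = 74.6 kips → bolt shear.

74.6 kips (bolt shear governs)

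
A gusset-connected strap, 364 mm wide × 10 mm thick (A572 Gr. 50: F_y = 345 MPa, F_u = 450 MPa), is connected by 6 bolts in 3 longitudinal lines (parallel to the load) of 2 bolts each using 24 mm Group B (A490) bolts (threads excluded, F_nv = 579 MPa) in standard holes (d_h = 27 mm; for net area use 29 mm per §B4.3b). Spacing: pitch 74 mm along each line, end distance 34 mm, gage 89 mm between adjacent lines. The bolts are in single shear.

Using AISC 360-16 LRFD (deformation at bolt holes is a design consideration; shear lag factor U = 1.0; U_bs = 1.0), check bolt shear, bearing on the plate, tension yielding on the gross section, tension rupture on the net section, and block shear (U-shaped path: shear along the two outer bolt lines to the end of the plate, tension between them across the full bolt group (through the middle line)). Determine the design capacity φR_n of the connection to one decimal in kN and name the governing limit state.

666.2 kN (block shear governs)

Bolt shear: A_b = π(24)²/4 = 452.39 mm². φR_n = 0.75 × 579 × 452.39 × 6 × 1 = 1178.7 kN.
Bearing (10 mm plate, F_u = 450 MPa): end bolts L_c = 34 − 27/2 = 20.5, R_n = min(1.2×20.5×10×450, 2.4×24×10×450) = 110.7 kN/bolt; interior L_c = 74 − 27 = 47, R_n = 253.8 kN/bolt. φR_n = 0.75 × (3×110.7 + 3×253.8) = 820.1 kN.
Tension yield (gross): A_g = 364×10 = 3640 mm². φR_n = 0.90 × 345 × 3640 = 1130.2 kN.
Tension rupture (net): A_n = (364 − 3×29)×10 = 2770 mm² (U = 1.0, A_e = A_n). φR_n = 0.75 × 450 × 2770 = 934.9 kN.
Block shear: shear path 2×[34+1×74] = 2×108 mm, A_gv = 2160, A_nv = 2×(108 − 1.5×29)×10 = 1290 mm²; tension across gage: (178 − 2×29)×10 = 1200 mm². R_n = min(0.6×450×1290, 0.6×345×2160) + 1.0×450×1200 = min(348.3, 447.12) + 540 = 888.3 kN. φR_n = 0.75 × 888.3 = 666.2 kN.
Governing: min(1178.7, 820.1, 1130.2, 934.9, 666.2) = 666.2 kN → block shear.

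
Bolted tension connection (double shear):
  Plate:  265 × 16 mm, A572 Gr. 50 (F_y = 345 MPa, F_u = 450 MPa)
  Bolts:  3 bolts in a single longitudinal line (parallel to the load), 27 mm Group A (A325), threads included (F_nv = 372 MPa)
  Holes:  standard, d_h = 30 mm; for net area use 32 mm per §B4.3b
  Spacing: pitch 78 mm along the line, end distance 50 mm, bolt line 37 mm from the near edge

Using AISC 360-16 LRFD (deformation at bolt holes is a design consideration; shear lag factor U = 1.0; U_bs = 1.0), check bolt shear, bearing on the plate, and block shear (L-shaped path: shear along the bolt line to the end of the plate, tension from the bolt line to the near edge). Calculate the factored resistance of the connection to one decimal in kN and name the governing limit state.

Bolt shear: A_b = π(27)²/4 = 572.56 mm². φR_n = 0.75 × 372 × 572.56 × 3 × 2 = 958.5 kN.
Bearing (16 mm plate, F_u = 450 MPa): end bolts L_c = 50 − 30/2 = 35, R_n = min(1.2×35×16×450, 2.4×27×16×450) = 302.4 kN/bolt; interior L_c = 78 − 30 = 48, R_n = 414.72 kN/bolt. φR_n = 0.75 × (1×302.4 + 2×414.72) = 848.9 kN.
Block shear: shear path 1×[50+2×78] = 1×206 mm, A_gv = 3296, A_nv = 1×(206 − 2.5×32)×16 = 2016 mm²; tension to near edge: (37 − 0.5×32)×16 = 336 mm². R_n = min(0.6×450×2016, 0.6×345×3296) + 1.0×450×336 = min(544.32, 682.27) + 151.2 = 695.52 kN. φR_n = 0.75 × 695.52 = 521.6 kN.
Governing: min(958.5, 848.9, 521.6) = 521.6 kN → block shear.

521.6 kN (block shear governs)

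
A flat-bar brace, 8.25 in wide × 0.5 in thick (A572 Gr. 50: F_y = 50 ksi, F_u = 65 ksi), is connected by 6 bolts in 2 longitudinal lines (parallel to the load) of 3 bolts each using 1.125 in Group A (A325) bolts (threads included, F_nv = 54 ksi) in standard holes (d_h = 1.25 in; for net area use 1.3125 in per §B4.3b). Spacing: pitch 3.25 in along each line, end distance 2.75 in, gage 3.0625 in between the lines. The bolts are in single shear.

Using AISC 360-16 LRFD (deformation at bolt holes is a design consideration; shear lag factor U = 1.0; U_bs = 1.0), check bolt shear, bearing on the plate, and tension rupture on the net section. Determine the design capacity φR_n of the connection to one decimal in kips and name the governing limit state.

137.1 kips (net-section rupture governs)

Bolt shear: A_b = π(1.125)²/4 = 0.99402 in². φR_n = 0.75 × 54 × 0.99402 × 6 × 1 = 241.5 kips.
Bearing (0.5 in plate, F_u = 65 ksi): end bolts L_c = 2.75 − 1.25/2 = 2.125, R_n = min(1.2×2.125×0.5×65, 2.4×1.125×0.5×65) = 82.875 kips/bolt; interior L_c = 3.25 − 1.25 = 2, R_n = 78 kips/bolt. φR_n = 0.75 × (2×82.875 + 4×78) = 358.3 kips.
Tension rupture (net): A_n = (8.25 − 2×1.3125)×0.5 = 2.8125 in² (U = 1.0, A_e = A_n). φR_n = 0.75 × 65 × 2.8125 = 137.1 kips.
Governing: min(241.5, 358.3, 137.1) = 137.1 kips → net-section rupture.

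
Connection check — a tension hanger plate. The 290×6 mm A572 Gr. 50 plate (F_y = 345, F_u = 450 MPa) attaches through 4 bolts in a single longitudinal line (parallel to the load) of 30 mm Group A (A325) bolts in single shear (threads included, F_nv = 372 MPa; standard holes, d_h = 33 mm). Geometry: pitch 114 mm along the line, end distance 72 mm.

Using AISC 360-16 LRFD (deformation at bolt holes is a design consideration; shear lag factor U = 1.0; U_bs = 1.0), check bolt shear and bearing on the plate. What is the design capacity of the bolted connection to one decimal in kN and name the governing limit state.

572.3 kN (bearing governs)

Bolt shear: A_b = π(30)²/4 = 706.86 mm². φR_n = 0.75 × 372 × 706.86 × 4 × 1 = 788.9 kN.
Bearing (6 mm plate, F_u = 450 MPa): end bolts L_c = 72 − 33/2 = 55.5, R_n = min(1.2×55.5×6×450, 2.4×30×6×450) = 179.82 kN/bolt; interior L_c = 114 − 33 = 81, R_n = 194.4 kN/bolt. φR_n = 0.75 × (1×179.82 + 3×194.4) = 572.3 kN.
Governing: min(788.9, 572.3) = 572.3 kN → bearing.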